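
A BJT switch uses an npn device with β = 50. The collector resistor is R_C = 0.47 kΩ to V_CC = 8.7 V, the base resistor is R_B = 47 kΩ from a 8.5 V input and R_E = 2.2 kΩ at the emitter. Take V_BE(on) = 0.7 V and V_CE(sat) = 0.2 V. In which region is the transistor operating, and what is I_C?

active; I_C ≈ 2.4 mA

Assume active. Base-emitter loop: I_B = (V_BB − V_BE)/(R_B + (β+1)R_E) = (8.5 − 0.7)/(47 + 51×2.2) = 0.049 mA.
I_C = β·I_B = 50×0.049 = 2.45 mA.
V_CE = V_CC − I_C·R_C − I_E·R_E = 8.7 − 2.45×0.47 − 2.5×2.2 = 2.05 V > V_CE(sat), so the active-region assumption holds.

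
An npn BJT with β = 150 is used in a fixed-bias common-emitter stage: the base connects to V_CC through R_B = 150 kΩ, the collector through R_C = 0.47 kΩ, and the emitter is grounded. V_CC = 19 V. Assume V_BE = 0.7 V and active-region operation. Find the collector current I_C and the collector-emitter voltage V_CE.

I_C ≈ 18 mA, V_CE ≈ 10 V

Base loop: V_CC = I_B·R_B + V_BE, so I_B = (19 − 0.7)/150 kΩ = 0.122 mA.
In the active region I_C = β·I_B = 150 × 0.122 = 18.3 mA.
Collector loop: V_CE = V_CC − I_C·R_C = 19 − 18.3×0.47 = 10.4 V.
Since V_CE = 10.4 V > V_CE(sat) ≈ 0.2 V, the transistor is in the active region as assumed.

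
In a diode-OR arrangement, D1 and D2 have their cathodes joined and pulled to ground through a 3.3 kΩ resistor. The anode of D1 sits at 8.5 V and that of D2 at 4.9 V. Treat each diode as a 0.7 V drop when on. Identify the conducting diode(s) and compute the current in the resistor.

Only D1 conducts; I_R ≈ 2.4 mA

Assume both conduct. Then node N would need to be at both 8.5−0.7 = 7.8 V and 4.9−0.7 = 4.2 V, which is impossible.
Assume only D1 conducts: V_N = 8.5 − 0.7 = 7.8 V, so I_R = 7.8/3.3 = 2.36 mA.
Check D2: its anode-to-cathode voltage is 4.9 − 7.8 = -2.9 V < 0.7 V, so it is off. The assumption is consistent.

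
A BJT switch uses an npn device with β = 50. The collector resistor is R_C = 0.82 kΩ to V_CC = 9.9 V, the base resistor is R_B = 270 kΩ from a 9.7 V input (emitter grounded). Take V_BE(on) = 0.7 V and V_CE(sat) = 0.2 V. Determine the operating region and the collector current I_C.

Assume active. Base-emitter loop: I_B = (V_BB − V_BE)/R_B = (9.7 − 0.7)/270 = 0.0333 mA.
I_C = β·I_B = 50×0.0333 = 1.67 mA.
V_CE = V_CC − I_C·R_C = 9.9 − 1.67×0.82 = 8.53 V > V_CE(sat), so the active-region assumption holds.

active; I_C ≈ 1.7 mA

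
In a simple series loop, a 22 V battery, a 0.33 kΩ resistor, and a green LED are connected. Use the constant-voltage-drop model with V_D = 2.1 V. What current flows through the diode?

I ≈ 60 mA

KVL around the loop: 22 = V_D + I·R = 2.1 + I × 0.33 kΩ.
So I = (22 − 2.1) / 0.33 kΩ = 19.9 / 0.33 = 60.3 mA.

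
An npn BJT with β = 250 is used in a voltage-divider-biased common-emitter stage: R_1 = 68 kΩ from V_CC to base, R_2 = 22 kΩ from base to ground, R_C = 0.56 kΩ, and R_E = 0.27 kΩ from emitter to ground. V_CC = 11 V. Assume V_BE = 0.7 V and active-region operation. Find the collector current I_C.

I_C ≈ 5.9 mA

Thevenize the base divider: V_Th = V_CC·R_2/(R_1+R_2) = 11×22/90 = 2.69 V, R_Th = R_1‖R_2 = 16.6 kΩ.
Base-emitter loop: V_Th = I_B·R_Th + V_BE + (β+1)I_B·R_E, so I_B = (2.69 − 0.7) / (16.6 + 251×0.27) = 0.0236 mA.
I_C = β·I_B = 250×0.0236 = 5.89 mA, and I_E = (β+1)I_B = 5.92 mA.
V_CE = V_CC − I_C·R_C − I_E·R_E = 11 − 5.89×0.56 − 5.92×0.27 = 6.1 V.
V_CE = 6.1 V > 0.2 V confirms active-region operation.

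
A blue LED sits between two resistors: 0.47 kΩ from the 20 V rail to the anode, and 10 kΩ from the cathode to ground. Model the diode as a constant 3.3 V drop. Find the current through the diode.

The two resistors are in series with the diode, so KVL gives 20 = I·0.47 + 3.3 + I·10.
I = (20 − 3.3) / (0.47 + 10) kΩ = 16.7 / 10.5 = 1.6 mA.

I ≈ 1.6 mA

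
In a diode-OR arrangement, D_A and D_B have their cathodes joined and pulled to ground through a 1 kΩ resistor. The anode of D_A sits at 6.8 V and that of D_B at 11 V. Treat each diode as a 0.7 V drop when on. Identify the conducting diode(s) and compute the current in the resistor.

Assume both conduct. Then node N would need to be at both 6.8−0.7 = 6.1 V and 11−0.7 = 10.3 V, which is impossible.
Assume only D_B conducts: V_N = 11 − 0.7 = 10.3 V, so I_R = 10.3/1 = 10.3 mA.
Check D_A: its anode-to-cathode voltage is 6.8 − 10.3 = -3.5 V < 0.7 V, so it is off. The assumption is consistent.

Only D_B conducts; I_R ≈ 10 mA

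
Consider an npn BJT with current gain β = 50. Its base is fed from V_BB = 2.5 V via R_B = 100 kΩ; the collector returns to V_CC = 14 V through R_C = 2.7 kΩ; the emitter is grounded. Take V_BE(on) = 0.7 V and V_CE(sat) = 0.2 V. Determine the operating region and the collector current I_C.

active; I_C ≈ 0.9 mA

Assume active. Base-emitter loop: I_B = (V_BB − V_BE)/R_B = (2.5 − 0.7)/100 = 0.018 mA.
I_C = β·I_B = 50×0.018 = 0.9 mA.
V_CE = V_CC − I_C·R_C = 14 − 0.9×2.7 = 11.6 V > V_CE(sat), so the active-region assumption holds.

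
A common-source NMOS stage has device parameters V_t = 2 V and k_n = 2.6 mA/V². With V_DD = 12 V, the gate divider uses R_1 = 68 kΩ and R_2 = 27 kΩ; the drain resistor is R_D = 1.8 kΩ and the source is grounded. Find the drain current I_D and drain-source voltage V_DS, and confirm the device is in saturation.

I_D ≈ 2.6 mA, V_DS ≈ 7.3 V

V_G = V_DD·R_2/(R_1+R_2) = 12×27/95 = 3.41 V. With the source grounded, V_GS = V_G = 3.41 V.
Assume saturation: I_D = (k_n/2)(V_GS − V_t)² = (2.6/2)×(3.41 − 2)² = 1.3×1.41² = 2.59 mA.
V_DS = V_DD − I_D·R_D = 12 − 2.59×1.8 = 7.34 V.
Saturation requires V_DS ≥ V_GS − V_t = 1.41 V; 7.34 ≥ 1.41 ✓.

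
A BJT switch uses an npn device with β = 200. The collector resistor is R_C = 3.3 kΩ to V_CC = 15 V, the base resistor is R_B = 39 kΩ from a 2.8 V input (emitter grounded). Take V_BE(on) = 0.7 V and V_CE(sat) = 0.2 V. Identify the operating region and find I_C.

Assume active: I_B = (2.8 − 0.7)/39 = 0.0538 mA, giving I_C = β·I_B = 10.8 mA.
But then V_CE = 15 − 10.8×3.3 = -20.5 V < V_CE(sat) = 0.2 V — impossible in the active region.
So the transistor is saturated. With V_CE = 0.2 V, I_C = (V_CC − 0.2)/R_C = 14.8/3.3 = 4.48 mA.
Check: β·I_B = 10.8 mA > I_C = 4.48 mA, confirming saturation.

saturation; I_C ≈ 4.5 mA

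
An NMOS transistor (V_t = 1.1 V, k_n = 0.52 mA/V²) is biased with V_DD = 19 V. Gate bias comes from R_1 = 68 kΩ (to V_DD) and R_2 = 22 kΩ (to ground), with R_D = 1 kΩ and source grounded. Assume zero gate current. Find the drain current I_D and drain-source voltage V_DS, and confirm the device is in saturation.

V_G = V_DD·R_2/(R_1+R_2) = 19×22/90 = 4.64 V. With the source grounded, V_GS = V_G = 4.64 V.
Assume saturation: I_D = (k_n/2)(V_GS − V_t)² = (0.52/2)×(4.64 − 1.1)² = 0.26×3.54² = 3.27 mA.
V_DS = V_DD − I_D·R_D = 19 − 3.27×1 = 15.7 V.
Saturation requires V_DS ≥ V_GS − V_t = 3.54 V; 15.7 ≥ 3.54 ✓.

I_D ≈ 3.3 mA, V_DS ≈ 16 V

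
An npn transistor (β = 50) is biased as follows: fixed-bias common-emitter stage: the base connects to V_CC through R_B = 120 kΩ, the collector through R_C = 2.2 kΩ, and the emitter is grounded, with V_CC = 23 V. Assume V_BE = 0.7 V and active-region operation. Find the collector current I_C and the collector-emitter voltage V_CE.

Base loop: V_CC = I_B·R_B + V_BE, so I_B = (23 − 0.7)/120 kΩ = 0.186 mA.
In the active region I_C = β·I_B = 50 × 0.186 = 9.29 mA.
Collector loop: V_CE = V_CC − I_C·R_C = 23 − 9.29×2.2 = 2.56 V.
Since V_CE = 2.56 V > V_CE(sat) ≈ 0.2 V, the transistor is in the active region as assumed.

I_C ≈ 9.3 mA, V_CE ≈ 2.6 V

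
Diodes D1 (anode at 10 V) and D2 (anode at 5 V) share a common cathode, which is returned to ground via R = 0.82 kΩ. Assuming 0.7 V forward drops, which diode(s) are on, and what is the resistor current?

Only D1 conducts; I_R ≈ 11 mA

Assume both conduct. Then node N would need to be at both 10−0.7 = 9.3 V and 5−0.7 = 4.3 V, which is impossible.
Assume only D1 conducts: V_N = 10 − 0.7 = 9.3 V, so I_R = 9.3/0.82 = 11.3 mA.
Check D2: its anode-to-cathode voltage is 5 − 9.3 = -4.3 V < 0.7 V, so it is off. The assumption is consistent.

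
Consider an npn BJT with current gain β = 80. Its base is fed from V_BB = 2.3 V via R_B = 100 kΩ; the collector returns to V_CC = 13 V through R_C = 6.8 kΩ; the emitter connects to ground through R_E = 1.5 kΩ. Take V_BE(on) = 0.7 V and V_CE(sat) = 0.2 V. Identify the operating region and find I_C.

active; I_C ≈ 0.58 mA

Assume active. Base-emitter loop: I_B = (V_BB − V_BE)/(R_B + (β+1)R_E) = (2.3 − 0.7)/(100 + 81×1.5) = 0.00722 mA.
I_C = β·I_B = 80×0.00722 = 0.578 mA.
V_CE = V_CC − I_C·R_C − I_E·R_E = 13 − 0.578×6.8 − 0.585×1.5 = 8.19 V > V_CE(sat), so the active-region assumption holds.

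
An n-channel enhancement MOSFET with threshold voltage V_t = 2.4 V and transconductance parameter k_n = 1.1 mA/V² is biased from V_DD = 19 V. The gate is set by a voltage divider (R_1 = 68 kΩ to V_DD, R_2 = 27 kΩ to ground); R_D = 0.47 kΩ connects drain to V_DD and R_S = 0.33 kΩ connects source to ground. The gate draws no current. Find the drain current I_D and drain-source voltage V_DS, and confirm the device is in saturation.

V_G = V_DD·R_2/(R_1+R_2) = 19×27/95 = 5.4 V.
Assume saturation: I_D = (k_n/2)(V_GS − V_t)² with V_GS = V_G − I_D·R_S = 5.4 − 0.33·I_D.
Substituting gives 0.0599·I_D² − 2.09·I_D + 4.95 = 0, with roots I_D = 2.56 or 32.3 mA.
The root I_D = 32.3 mA gives V_GS = -5.27 V ≤ V_t, so take I_D = 2.56 mA.
Then V_GS = 4.56 V and V_DS = V_DD − I_D(R_D+R_S) = 19 − 2.56×0.8 = 17 V.
Saturation requires V_DS ≥ V_GS − V_t = 2.16 V; 17 ≥ 2.16 ✓.

I_D ≈ 2.6 mA, V_DS ≈ 17 V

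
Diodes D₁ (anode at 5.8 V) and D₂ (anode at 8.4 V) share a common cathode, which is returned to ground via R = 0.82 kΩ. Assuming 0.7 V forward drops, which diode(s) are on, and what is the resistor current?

Only D₂ conducts; I_R ≈ 9.4 mA

Assume both conduct. Then node N would need to be at both 5.8−0.7 = 5.1 V and 8.4−0.7 = 7.7 V, which is impossible.
Assume only D₂ conducts: V_N = 8.4 − 0.7 = 7.7 V, so I_R = 7.7/0.82 = 9.39 mA.
Check D₁: its anode-to-cathode voltage is 5.8 − 7.7 = -1.9 V < 0.7 V, so it is off. The assumption is consistent.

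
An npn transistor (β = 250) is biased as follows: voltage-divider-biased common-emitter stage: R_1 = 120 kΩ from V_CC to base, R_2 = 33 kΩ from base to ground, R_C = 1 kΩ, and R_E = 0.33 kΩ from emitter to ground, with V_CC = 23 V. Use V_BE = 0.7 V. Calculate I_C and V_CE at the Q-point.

Thevenize the base divider: V_Th = V_CC·R_2/(R_1+R_2) = 23×33/153 = 4.96 V, R_Th = R_1‖R_2 = 25.9 kΩ.
Base-emitter loop: V_Th = I_B·R_Th + V_BE + (β+1)I_B·R_E, so I_B = (4.96 − 0.7) / (25.9 + 251×0.33) = 0.0392 mA.
I_C = β·I_B = 250×0.0392 = 9.8 mA, and I_E = (β+1)I_B = 9.84 mA.
V_CE = V_CC − I_C·R_C − I_E·R_E = 23 − 9.8×1 − 9.84×0.33 = 9.96 V.
V_CE = 9.96 V > 0.2 V confirms active-region operation.

I_C ≈ 9.8 mA, V_CE ≈ 10 V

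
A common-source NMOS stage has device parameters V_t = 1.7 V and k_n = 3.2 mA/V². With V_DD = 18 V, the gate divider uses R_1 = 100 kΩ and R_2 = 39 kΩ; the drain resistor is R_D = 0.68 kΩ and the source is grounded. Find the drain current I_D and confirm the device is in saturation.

I_D ≈ 18 mA

V_G = V_DD·R_2/(R_1+R_2) = 18×39/139 = 5.05 V. With the source grounded, V_GS = V_G = 5.05 V.
Assume saturation: I_D = (k_n/2)(V_GS − V_t)² = (3.2/2)×(5.05 − 1.7)² = 1.6×3.35² = 18 mA.
V_DS = V_DD − I_D·R_D = 18 − 18×0.68 = 5.79 V.
Saturation requires V_DS ≥ V_GS − V_t = 3.35 V; 5.79 ≥ 3.35 ✓.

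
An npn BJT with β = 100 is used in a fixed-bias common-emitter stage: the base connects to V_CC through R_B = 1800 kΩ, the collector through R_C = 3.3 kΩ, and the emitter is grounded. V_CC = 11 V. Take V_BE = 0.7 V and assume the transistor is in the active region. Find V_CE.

V_CE ≈ 9.1 V

Base loop: V_CC = I_B·R_B + V_BE, so I_B = (11 − 0.7)/1800 kΩ = 0.00572 mA.
In the active region I_C = β·I_B = 100 × 0.00572 = 0.572 mA.
Collector loop: V_CE = V_CC − I_C·R_C = 11 − 0.572×3.3 = 9.11 V.
Since V_CE = 9.11 V > V_CE(sat) ≈ 0.2 V, the transistor is in the active region as assumed.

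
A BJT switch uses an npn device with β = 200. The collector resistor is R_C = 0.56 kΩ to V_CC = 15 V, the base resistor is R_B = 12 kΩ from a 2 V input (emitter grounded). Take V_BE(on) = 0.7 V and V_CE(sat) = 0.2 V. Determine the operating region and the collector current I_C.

Assume active. Base-emitter loop: I_B = (V_BB − V_BE)/R_B = (2 − 0.7)/12 = 0.108 mA.
I_C = β·I_B = 200×0.108 = 21.7 mA.
V_CE = V_CC − I_C·R_C = 15 − 21.7×0.56 = 2.87 V > V_CE(sat), so the active-region assumption holds.

active; I_C ≈ 22 mA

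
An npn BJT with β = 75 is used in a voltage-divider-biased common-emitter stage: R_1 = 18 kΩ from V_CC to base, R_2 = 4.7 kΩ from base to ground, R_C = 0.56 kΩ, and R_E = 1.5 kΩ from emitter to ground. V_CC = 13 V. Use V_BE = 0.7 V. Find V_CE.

V_CE ≈ 10 V

Thevenize the base divider: V_Th = V_CC·R_2/(R_1+R_2) = 13×4.7/22.7 = 2.69 V, R_Th = R_1‖R_2 = 3.73 kΩ.
Base-emitter loop: V_Th = I_B·R_Th + V_BE + (β+1)I_B·R_E, so I_B = (2.69 − 0.7) / (3.73 + 76×1.5) = 0.0169 mA.
I_C = β·I_B = 75×0.0169 = 1.27 mA, and I_E = (β+1)I_B = 1.29 mA.
V_CE = V_CC − I_C·R_C − I_E·R_E = 13 − 1.27×0.56 − 1.29×1.5 = 10.4 V.
V_CE = 10.4 V > 0.2 V confirms active-region operation.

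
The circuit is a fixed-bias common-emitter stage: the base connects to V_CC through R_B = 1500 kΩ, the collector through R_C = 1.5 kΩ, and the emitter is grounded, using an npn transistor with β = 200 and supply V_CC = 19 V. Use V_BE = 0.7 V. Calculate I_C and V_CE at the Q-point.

Base loop: V_CC = I_B·R_B + V_BE, so I_B = (19 − 0.7)/1500 kΩ = 0.0122 mA.
In the active region I_C = β·I_B = 200 × 0.0122 = 2.44 mA.
Collector loop: V_CE = V_CC − I_C·R_C = 19 − 2.44×1.5 = 15.3 V.
Since V_CE = 15.3 V > V_CE(sat) ≈ 0.2 V, the transistor is in the active region as assumed.

I_C ≈ 2.4 mA, V_CE ≈ 15 V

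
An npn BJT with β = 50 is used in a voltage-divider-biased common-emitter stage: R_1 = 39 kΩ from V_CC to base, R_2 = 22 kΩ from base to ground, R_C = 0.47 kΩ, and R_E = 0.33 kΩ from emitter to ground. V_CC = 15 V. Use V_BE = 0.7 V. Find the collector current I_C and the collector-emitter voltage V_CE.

I_C ≈ 7.6 mA, V_CE ≈ 8.9 V

Thevenize the base divider: V_Th = V_CC·R_2/(R_1+R_2) = 15×22/61 = 5.41 V, R_Th = R_1‖R_2 = 14.1 kΩ.
Base-emitter loop: V_Th = I_B·R_Th + V_BE + (β+1)I_B·R_E, so I_B = (5.41 − 0.7) / (14.1 + 51×0.33) = 0.152 mA.
I_C = β·I_B = 50×0.152 = 7.62 mA, and I_E = (β+1)I_B = 7.77 mA.
V_CE = V_CC − I_C·R_C − I_E·R_E = 15 − 7.62×0.47 − 7.77×0.33 = 8.85 V.
V_CE = 8.85 V > 0.2 V confirms active-region operation.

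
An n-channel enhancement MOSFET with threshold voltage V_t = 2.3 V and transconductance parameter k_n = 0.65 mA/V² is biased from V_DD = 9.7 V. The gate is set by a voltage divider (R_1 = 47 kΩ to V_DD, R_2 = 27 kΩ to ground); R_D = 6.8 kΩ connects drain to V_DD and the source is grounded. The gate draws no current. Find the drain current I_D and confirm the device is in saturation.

I_D ≈ 0.5 mA

V_G = V_DD·R_2/(R_1+R_2) = 9.7×27/74 = 3.54 V. With the source grounded, V_GS = V_G = 3.54 V.
Assume saturation: I_D = (k_n/2)(V_GS − V_t)² = (0.65/2)×(3.54 − 2.3)² = 0.325×1.24² = 0.499 mA.
V_DS = V_DD − I_D·R_D = 9.7 − 0.499×6.8 = 6.31 V.
Saturation requires V_DS ≥ V_GS − V_t = 1.24 V; 6.31 ≥ 1.24 ✓.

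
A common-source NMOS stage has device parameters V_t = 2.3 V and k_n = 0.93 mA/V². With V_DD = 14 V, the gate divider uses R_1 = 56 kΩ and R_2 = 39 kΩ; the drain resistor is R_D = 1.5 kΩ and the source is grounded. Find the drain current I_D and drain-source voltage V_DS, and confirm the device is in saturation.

I_D ≈ 5.5 mA, V_DS ≈ 5.7 V

V_G = V_DD·R_2/(R_1+R_2) = 14×39/95 = 5.75 V. With the source grounded, V_GS = V_G = 5.75 V.
Assume saturation: I_D = (k_n/2)(V_GS − V_t)² = (0.93/2)×(5.75 − 2.3)² = 0.465×3.45² = 5.53 mA.
V_DS = V_DD − I_D·R_D = 14 − 5.53×1.5 = 5.71 V.
Saturation requires V_DS ≥ V_GS − V_t = 3.45 V; 5.71 ≥ 3.45 ✓.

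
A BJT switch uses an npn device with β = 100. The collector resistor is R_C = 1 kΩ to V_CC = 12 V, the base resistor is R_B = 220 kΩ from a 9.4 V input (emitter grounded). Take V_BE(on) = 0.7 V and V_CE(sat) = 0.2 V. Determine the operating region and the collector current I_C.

Assume active. Base-emitter loop: I_B = (V_BB − V_BE)/R_B = (9.4 − 0.7)/220 = 0.0395 mA.
I_C = β·I_B = 100×0.0395 = 3.95 mA.
V_CE = V_CC − I_C·R_C = 12 − 3.95×1 = 8.05 V > V_CE(sat), so the active-region assumption holds.

active; I_C ≈ 4 mA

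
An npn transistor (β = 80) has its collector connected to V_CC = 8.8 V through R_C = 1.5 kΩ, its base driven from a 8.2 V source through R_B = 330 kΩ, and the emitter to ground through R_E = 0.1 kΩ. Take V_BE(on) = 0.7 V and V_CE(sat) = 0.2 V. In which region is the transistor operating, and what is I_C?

active; I_C ≈ 1.8 mA

Assume active. Base-emitter loop: I_B = (V_BB − V_BE)/(R_B + (β+1)R_E) = (8.2 − 0.7)/(330 + 81×0.1) = 0.0222 mA.
I_C = β·I_B = 80×0.0222 = 1.77 mA.
V_CE = V_CC − I_C·R_C − I_E·R_E = 8.8 − 1.77×1.5 − 1.8×0.1 = 5.96 V > V_CE(sat), so the active-region assumption holds.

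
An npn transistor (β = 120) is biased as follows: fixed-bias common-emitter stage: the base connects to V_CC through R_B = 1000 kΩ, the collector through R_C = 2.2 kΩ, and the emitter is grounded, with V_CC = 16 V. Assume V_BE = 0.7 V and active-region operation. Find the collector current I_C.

Base loop: V_CC = I_B·R_B + V_BE, so I_B = (16 − 0.7)/1000 kΩ = 0.0153 mA.
In the active region I_C = β·I_B = 120 × 0.0153 = 1.84 mA.
Collector loop: V_CE = V_CC − I_C·R_C = 16 − 1.84×2.2 = 12 V.
Since V_CE = 12 V > V_CE(sat) ≈ 0.2 V, the transistor is in the active region as assumed.

I_C ≈ 1.8 mA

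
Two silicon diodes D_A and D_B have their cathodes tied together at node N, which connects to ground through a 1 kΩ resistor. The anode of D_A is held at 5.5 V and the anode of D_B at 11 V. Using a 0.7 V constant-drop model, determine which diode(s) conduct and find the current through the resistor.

Only D_B conducts; I_R ≈ 10 mA

Assume both conduct. Then node N would need to be at both 5.5−0.7 = 4.8 V and 11−0.7 = 10.3 V, which is impossible.
Assume only D_B conducts: V_N = 11 − 0.7 = 10.3 V, so I_R = 10.3/1 = 10.3 mA.
Check D_A: its anode-to-cathode voltage is 5.5 − 10.3 = -4.8 V < 0.7 V, so it is off. The assumption is consistent.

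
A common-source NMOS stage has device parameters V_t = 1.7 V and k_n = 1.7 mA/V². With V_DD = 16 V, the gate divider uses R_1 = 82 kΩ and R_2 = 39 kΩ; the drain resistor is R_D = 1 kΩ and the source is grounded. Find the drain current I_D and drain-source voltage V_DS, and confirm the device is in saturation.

V_G = V_DD·R_2/(R_1+R_2) = 16×39/121 = 5.16 V. With the source grounded, V_GS = V_G = 5.16 V.
Assume saturation: I_D = (k_n/2)(V_GS − V_t)² = (1.7/2)×(5.16 − 1.7)² = 0.85×3.46² = 10.2 mA.
V_DS = V_DD − I_D·R_D = 16 − 10.2×1 = 5.84 V.
Saturation requires V_DS ≥ V_GS − V_t = 3.46 V; 5.84 ≥ 3.46 ✓.

I_D ≈ 10 mA, V_DS ≈ 5.8 V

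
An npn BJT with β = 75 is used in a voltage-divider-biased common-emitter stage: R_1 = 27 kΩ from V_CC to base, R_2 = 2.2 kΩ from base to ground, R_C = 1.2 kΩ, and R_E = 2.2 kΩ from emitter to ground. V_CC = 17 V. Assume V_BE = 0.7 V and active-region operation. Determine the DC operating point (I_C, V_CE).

I_C ≈ 0.26 mA, V_CE ≈ 16 V

Thevenize the base divider: V_Th = V_CC·R_2/(R_1+R_2) = 17×2.2/29.2 = 1.28 V, R_Th = R_1‖R_2 = 2.03 kΩ.
Base-emitter loop: V_Th = I_B·R_Th + V_BE + (β+1)I_B·R_E, so I_B = (1.28 − 0.7) / (2.03 + 76×2.2) = 0.00343 mA.
I_C = β·I_B = 75×0.00343 = 0.257 mA, and I_E = (β+1)I_B = 0.261 mA.
V_CE = V_CC − I_C·R_C − I_E·R_E = 17 − 0.257×1.2 − 0.261×2.2 = 16.1 V.
V_CE = 16.1 V > 0.2 V confirms active-region operation.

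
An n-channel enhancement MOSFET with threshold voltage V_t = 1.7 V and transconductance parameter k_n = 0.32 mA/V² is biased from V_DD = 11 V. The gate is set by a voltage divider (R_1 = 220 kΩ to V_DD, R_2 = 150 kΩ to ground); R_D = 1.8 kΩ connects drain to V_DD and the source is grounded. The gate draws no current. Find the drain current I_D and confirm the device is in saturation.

V_G = V_DD·R_2/(R_1+R_2) = 11×150/370 = 4.46 V. With the source grounded, V_GS = V_G = 4.46 V.
Assume saturation: I_D = (k_n/2)(V_GS − V_t)² = (0.32/2)×(4.46 − 1.7)² = 0.16×2.76² = 1.22 mA.
V_DS = V_DD − I_D·R_D = 11 − 1.22×1.8 = 8.81 V.
Saturation requires V_DS ≥ V_GS − V_t = 2.76 V; 8.81 ≥ 2.76 ✓.

I_D ≈ 1.2 mA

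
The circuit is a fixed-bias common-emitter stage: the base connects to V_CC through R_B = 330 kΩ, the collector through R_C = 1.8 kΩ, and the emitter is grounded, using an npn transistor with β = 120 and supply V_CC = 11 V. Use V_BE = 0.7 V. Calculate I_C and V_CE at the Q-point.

I_C ≈ 3.7 mA, V_CE ≈ 4.3 V

Base loop: V_CC = I_B·R_B + V_BE, so I_B = (11 − 0.7)/330 kΩ = 0.0312 mA.
In the active region I_C = β·I_B = 120 × 0.0312 = 3.75 mA.
Collector loop: V_CE = V_CC − I_C·R_C = 11 − 3.75×1.8 = 4.26 V.
Since V_CE = 4.26 V > V_CE(sat) ≈ 0.2 V, the transistor is in the active region as assumed.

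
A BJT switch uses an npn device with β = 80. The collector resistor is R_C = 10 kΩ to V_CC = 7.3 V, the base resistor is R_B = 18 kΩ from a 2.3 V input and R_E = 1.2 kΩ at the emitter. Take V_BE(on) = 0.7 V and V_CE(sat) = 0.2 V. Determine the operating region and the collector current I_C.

saturation; I_C ≈ 0.63 mA

Assume active: I_B = (2.3 − 0.7)/(18 + 81×1.2) = 0.0139 mA, I_C = β·I_B = 1.11 mA.
Then V_CE = 7.3 − 1.11×10 − 1.12×1.2 = -5.16 V < 0.2 V — the active assumption fails.
Re-solve with V_CE = 0.2 V. KCL at the emitter: V_E/R_E = (V_BB−0.7−V_E)/R_B + (V_CC−0.2−V_E)/R_C, giving V_E = 0.808 V.
I_C = (V_CC − 0.2 − V_E)/R_C = (7.1 − 0.808)/10 = 0.629 mA.
Check: I_B = (1.6 − 0.808)/18 = 0.044 mA, and β·I_B = 3.52 mA > I_C, confirming saturation.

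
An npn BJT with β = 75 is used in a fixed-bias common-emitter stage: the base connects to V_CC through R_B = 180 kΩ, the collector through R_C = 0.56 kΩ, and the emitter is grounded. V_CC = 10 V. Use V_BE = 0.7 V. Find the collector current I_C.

I_C ≈ 3.9 mA

Base loop: V_CC = I_B·R_B + V_BE, so I_B = (10 − 0.7)/180 kΩ = 0.0517 mA.
In the active region I_C = β·I_B = 75 × 0.0517 = 3.88 mA.
Collector loop: V_CE = V_CC − I_C·R_C = 10 − 3.88×0.56 = 7.83 V.
Since V_CE = 7.83 V > V_CE(sat) ≈ 0.2 V, the transistor is in the active region as assumed.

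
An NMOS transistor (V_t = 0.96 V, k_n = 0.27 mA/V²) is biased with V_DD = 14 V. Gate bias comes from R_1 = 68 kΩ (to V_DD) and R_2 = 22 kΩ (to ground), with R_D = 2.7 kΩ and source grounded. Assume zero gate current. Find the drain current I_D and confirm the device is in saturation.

I_D ≈ 0.82 mA

V_G = V_DD·R_2/(R_1+R_2) = 14×22/90 = 3.42 V. With the source grounded, V_GS = V_G = 3.42 V.
Assume saturation: I_D = (k_n/2)(V_GS − V_t)² = (0.27/2)×(3.42 − 0.96)² = 0.135×2.46² = 0.818 mA.
V_DS = V_DD − I_D·R_D = 14 − 0.818×2.7 = 11.8 V.
Saturation requires V_DS ≥ V_GS − V_t = 2.46 V; 11.8 ≥ 2.46 ✓.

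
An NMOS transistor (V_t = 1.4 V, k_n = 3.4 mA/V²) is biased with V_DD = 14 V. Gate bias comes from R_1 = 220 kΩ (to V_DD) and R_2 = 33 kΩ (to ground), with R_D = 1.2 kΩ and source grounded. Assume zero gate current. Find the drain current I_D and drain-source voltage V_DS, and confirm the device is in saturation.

I_D ≈ 0.31 mA, V_DS ≈ 14 V

V_G = V_DD·R_2/(R_1+R_2) = 14×33/253 = 1.83 V. With the source grounded, V_GS = V_G = 1.83 V.
Assume saturation: I_D = (k_n/2)(V_GS − V_t)² = (3.4/2)×(1.83 − 1.4)² = 1.7×0.426² = 0.309 mA.
V_DS = V_DD − I_D·R_D = 14 − 0.309×1.2 = 13.6 V.
Saturation requires V_DS ≥ V_GS − V_t = 0.426 V; 13.6 ≥ 0.426 ✓.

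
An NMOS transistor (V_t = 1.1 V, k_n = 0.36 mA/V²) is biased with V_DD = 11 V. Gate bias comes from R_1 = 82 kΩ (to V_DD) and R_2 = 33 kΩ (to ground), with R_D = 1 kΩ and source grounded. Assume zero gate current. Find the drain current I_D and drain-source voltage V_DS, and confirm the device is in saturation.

V_G = V_DD·R_2/(R_1+R_2) = 11×33/115 = 3.16 V. With the source grounded, V_GS = V_G = 3.16 V.
Assume saturation: I_D = (k_n/2)(V_GS − V_t)² = (0.36/2)×(3.16 − 1.1)² = 0.18×2.06² = 0.761 mA.
V_DS = V_DD − I_D·R_D = 11 − 0.761×1 = 10.2 V.
Saturation requires V_DS ≥ V_GS − V_t = 2.06 V; 10.2 ≥ 2.06 ✓.

I_D ≈ 0.76 mA, V_DS ≈ 10 V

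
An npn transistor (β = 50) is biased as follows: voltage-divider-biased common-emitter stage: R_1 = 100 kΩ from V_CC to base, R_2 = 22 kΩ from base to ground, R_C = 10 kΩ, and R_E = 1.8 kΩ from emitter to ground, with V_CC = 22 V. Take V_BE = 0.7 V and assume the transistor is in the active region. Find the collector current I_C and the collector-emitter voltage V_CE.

I_C ≈ 1.5 mA, V_CE ≈ 4.4 V

Thevenize the base divider: V_Th = V_CC·R_2/(R_1+R_2) = 22×22/122 = 3.97 V, R_Th = R_1‖R_2 = 18 kΩ.
Base-emitter loop: V_Th = I_B·R_Th + V_BE + (β+1)I_B·R_E, so I_B = (3.97 − 0.7) / (18 + 51×1.8) = 0.0297 mA.
I_C = β·I_B = 50×0.0297 = 1.49 mA, and I_E = (β+1)I_B = 1.52 mA.
V_CE = V_CC − I_C·R_C − I_E·R_E = 22 − 1.49×10 − 1.52×1.8 = 4.4 V.
V_CE = 4.4 V > 0.2 V confirms active-region operation.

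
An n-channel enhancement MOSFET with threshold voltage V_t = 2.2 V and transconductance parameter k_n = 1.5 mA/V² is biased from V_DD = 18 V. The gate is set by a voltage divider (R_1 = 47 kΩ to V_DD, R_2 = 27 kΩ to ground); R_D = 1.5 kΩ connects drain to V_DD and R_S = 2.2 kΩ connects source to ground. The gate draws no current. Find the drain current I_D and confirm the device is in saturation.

V_G = V_DD·R_2/(R_1+R_2) = 18×27/74 = 6.57 V.
Assume saturation: I_D = (k_n/2)(V_GS − V_t)² with V_GS = V_G − I_D·R_S = 6.57 − 2.2·I_D.
Substituting gives 3.63·I_D² − 15.4·I_D + 14.3 = 0, with roots I_D = 1.37 or 2.88 mA.
The root I_D = 2.88 mA gives V_GS = 0.242 V ≤ V_t, so take I_D = 1.37 mA.
Then V_GS = 3.55 V and V_DS = V_DD − I_D(R_D+R_S) = 18 − 1.37×3.7 = 12.9 V.
Saturation requires V_DS ≥ V_GS − V_t = 1.35 V; 12.9 ≥ 1.35 ✓.

I_D ≈ 1.4 mA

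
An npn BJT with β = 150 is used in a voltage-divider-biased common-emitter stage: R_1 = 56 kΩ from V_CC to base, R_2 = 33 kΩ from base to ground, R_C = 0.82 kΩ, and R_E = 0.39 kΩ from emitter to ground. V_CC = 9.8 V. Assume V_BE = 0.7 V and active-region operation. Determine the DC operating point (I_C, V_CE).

Thevenize the base divider: V_Th = V_CC·R_2/(R_1+R_2) = 9.8×33/89 = 3.63 V, R_Th = R_1‖R_2 = 20.8 kΩ.
Base-emitter loop: V_Th = I_B·R_Th + V_BE + (β+1)I_B·R_E, so I_B = (3.63 − 0.7) / (20.8 + 151×0.39) = 0.0368 mA.
I_C = β·I_B = 150×0.0368 = 5.52 mA, and I_E = (β+1)I_B = 5.56 mA.
V_CE = V_CC − I_C·R_C − I_E·R_E = 9.8 − 5.52×0.82 − 5.56×0.39 = 3.1 V.
V_CE = 3.1 V > 0.2 V confirms active-region operation.

I_C ≈ 5.5 mA, V_CE ≈ 3.1 V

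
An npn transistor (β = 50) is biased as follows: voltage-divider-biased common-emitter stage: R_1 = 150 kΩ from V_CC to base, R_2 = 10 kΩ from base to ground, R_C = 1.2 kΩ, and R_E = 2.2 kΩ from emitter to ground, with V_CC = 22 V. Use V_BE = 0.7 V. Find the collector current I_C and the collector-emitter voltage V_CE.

Thevenize the base divider: V_Th = V_CC·R_2/(R_1+R_2) = 22×10/160 = 1.38 V, R_Th = R_1‖R_2 = 9.38 kΩ.
Base-emitter loop: V_Th = I_B·R_Th + V_BE + (β+1)I_B·R_E, so I_B = (1.38 − 0.7) / (9.38 + 51×2.2) = 0.00555 mA.
I_C = β·I_B = 50×0.00555 = 0.278 mA, and I_E = (β+1)I_B = 0.283 mA.
V_CE = V_CC − I_C·R_C − I_E·R_E = 22 − 0.278×1.2 − 0.283×2.2 = 21 V.
V_CE = 21 V > 0.2 V confirms active-region operation.

I_C ≈ 0.28 mA, V_CE ≈ 21 V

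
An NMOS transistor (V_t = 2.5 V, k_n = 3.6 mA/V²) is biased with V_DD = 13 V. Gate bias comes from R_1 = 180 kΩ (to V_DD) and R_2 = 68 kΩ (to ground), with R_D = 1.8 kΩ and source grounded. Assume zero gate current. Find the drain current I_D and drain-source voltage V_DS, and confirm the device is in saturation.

V_G = V_DD·R_2/(R_1+R_2) = 13×68/248 = 3.56 V. With the source grounded, V_GS = V_G = 3.56 V.
Assume saturation: I_D = (k_n/2)(V_GS − V_t)² = (3.6/2)×(3.56 − 2.5)² = 1.8×1.06² = 2.04 mA.
V_DS = V_DD − I_D·R_D = 13 − 2.04×1.8 = 9.33 V.
Saturation requires V_DS ≥ V_GS − V_t = 1.06 V; 9.33 ≥ 1.06 ✓.

I_D ≈ 2 mA, V_DS ≈ 9.3 V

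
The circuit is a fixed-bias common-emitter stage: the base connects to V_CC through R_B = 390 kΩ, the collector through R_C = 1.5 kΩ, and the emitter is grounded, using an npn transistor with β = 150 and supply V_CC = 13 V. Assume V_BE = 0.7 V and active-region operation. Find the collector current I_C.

I_C ≈ 4.7 mA

Base loop: V_CC = I_B·R_B + V_BE, so I_B = (13 − 0.7)/390 kΩ = 0.0315 mA.
In the active region I_C = β·I_B = 150 × 0.0315 = 4.73 mA.
Collector loop: V_CE = V_CC − I_C·R_C = 13 − 4.73×1.5 = 5.9 V.
Since V_CE = 5.9 V > V_CE(sat) ≈ 0.2 V, the transistor is in the active region as assumed.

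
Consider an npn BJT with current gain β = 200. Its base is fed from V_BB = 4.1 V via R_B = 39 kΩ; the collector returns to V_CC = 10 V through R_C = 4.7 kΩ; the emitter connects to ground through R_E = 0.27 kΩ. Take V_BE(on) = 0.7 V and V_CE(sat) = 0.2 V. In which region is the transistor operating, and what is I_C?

Assume active: I_B = (4.1 − 0.7)/(39 + 201×0.27) = 0.0365 mA, I_C = β·I_B = 7.29 mA.
Then V_CE = 10 − 7.29×4.7 − 7.33×0.27 = -26.2 V < 0.2 V — the active assumption fails.
Re-solve with V_CE = 0.2 V. KCL at the emitter: V_E/R_E = (V_BB−0.7−V_E)/R_B + (V_CC−0.2−V_E)/R_C, giving V_E = 0.551 V.
I_C = (V_CC − 0.2 − V_E)/R_C = (9.8 − 0.551)/4.7 = 1.97 mA.
Check: I_B = (3.4 − 0.551)/39 = 0.0731 mA, and β·I_B = 14.6 mA > I_C, confirming saturation.

saturation; I_C ≈ 2 mA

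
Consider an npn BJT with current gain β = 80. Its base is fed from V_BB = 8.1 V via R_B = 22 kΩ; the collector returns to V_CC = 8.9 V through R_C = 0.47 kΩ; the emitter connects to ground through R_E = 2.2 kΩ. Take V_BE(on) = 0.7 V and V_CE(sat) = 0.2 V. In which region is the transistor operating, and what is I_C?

Assume active. Base-emitter loop: I_B = (V_BB − V_BE)/(R_B + (β+1)R_E) = (8.1 − 0.7)/(22 + 81×2.2) = 0.037 mA.
I_C = β·I_B = 80×0.037 = 2.96 mA.
V_CE = V_CC − I_C·R_C − I_E·R_E = 8.9 − 2.96×0.47 − 2.99×2.2 = 0.923 V > V_CE(sat), so the active-region assumption holds.

active; I_C ≈ 3 mA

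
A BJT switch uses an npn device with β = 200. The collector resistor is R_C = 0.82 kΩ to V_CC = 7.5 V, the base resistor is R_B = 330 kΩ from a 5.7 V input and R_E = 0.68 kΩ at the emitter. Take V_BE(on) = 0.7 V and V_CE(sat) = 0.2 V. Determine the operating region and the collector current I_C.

Assume active. Base-emitter loop: I_B = (V_BB − V_BE)/(R_B + (β+1)R_E) = (5.7 − 0.7)/(330 + 201×0.68) = 0.0107 mA.
I_C = β·I_B = 200×0.0107 = 2.14 mA.
V_CE = V_CC − I_C·R_C − I_E·R_E = 7.5 − 2.14×0.82 − 2.15×0.68 = 4.28 V > V_CE(sat), so the active-region assumption holds.

active; I_C ≈ 2.1 mA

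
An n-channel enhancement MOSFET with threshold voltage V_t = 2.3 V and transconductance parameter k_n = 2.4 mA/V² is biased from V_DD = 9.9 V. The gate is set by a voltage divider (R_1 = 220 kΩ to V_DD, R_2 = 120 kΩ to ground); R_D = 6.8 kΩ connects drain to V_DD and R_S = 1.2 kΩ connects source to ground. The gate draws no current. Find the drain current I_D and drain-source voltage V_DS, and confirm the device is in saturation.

V_G = V_DD·R_2/(R_1+R_2) = 9.9×120/340 = 3.49 V.
Assume saturation: I_D = (k_n/2)(V_GS − V_t)² with V_GS = V_G − I_D·R_S = 3.49 − 1.2·I_D.
Substituting gives 1.73·I_D² − 4.44·I_D + 1.71 = 0, with roots I_D = 0.472 or 2.1 mA.
The root I_D = 2.1 mA gives V_GS = 0.978 V ≤ V_t, so take I_D = 0.472 mA.
Then V_GS = 2.93 V and V_DS = V_DD − I_D(R_D+R_S) = 9.9 − 0.472×8 = 6.12 V.
Saturation requires V_DS ≥ V_GS − V_t = 0.627 V; 6.12 ≥ 0.627 ✓.

I_D ≈ 0.47 mA, V_DS ≈ 6.1 V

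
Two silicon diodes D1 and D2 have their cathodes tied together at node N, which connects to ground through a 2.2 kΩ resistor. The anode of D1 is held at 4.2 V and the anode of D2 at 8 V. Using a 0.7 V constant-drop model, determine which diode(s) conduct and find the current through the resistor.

Only D2 conducts; I_R ≈ 3.3 mA

Assume both conduct. Then node N would need to be at both 4.2−0.7 = 3.5 V and 8−0.7 = 7.3 V, which is impossible.
Assume only D2 conducts: V_N = 8 − 0.7 = 7.3 V, so I_R = 7.3/2.2 = 3.32 mA.
Check D1: its anode-to-cathode voltage is 4.2 − 7.3 = -3.1 V < 0.7 V, so it is off. The assumption is consistent.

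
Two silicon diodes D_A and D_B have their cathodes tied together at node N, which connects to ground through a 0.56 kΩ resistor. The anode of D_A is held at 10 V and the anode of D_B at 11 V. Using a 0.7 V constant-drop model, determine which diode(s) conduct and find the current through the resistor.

Assume both conduct. Then node N would need to be at both 10−0.7 = 9.3 V and 11−0.7 = 10.3 V, which is impossible.
Assume only D_B conducts: V_N = 11 − 0.7 = 10.3 V, so I_R = 10.3/0.56 = 18.4 mA.
Check D_A: its anode-to-cathode voltage is 10 − 10.3 = -0.3 V < 0.7 V, so it is off. The assumption is consistent.

Only D_B conducts; I_R ≈ 18 mA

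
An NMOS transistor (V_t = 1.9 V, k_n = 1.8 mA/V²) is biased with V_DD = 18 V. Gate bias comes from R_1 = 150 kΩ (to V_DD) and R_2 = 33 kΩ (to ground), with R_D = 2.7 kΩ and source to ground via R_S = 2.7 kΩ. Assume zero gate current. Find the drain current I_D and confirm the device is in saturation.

I_D ≈ 0.29 mA

V_G = V_DD·R_2/(R_1+R_2) = 18×33/183 = 3.25 V.
Assume saturation: I_D = (k_n/2)(V_GS − V_t)² with V_GS = V_G − I_D·R_S = 3.25 − 2.7·I_D.
Substituting gives 6.56·I_D² − 7.54·I_D + 1.63 = 0, with roots I_D = 0.289 or 0.861 mA.
The root I_D = 0.861 mA gives V_GS = 0.922 V ≤ V_t, so take I_D = 0.289 mA.
Then V_GS = 2.47 V and V_DS = V_DD − I_D(R_D+R_S) = 18 − 0.289×5.4 = 16.4 V.
Saturation requires V_DS ≥ V_GS − V_t = 0.566 V; 16.4 ≥ 0.566 ✓.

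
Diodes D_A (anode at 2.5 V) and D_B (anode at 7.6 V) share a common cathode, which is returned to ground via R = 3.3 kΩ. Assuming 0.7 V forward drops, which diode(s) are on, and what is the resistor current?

Only D_B conducts; I_R ≈ 2.1 mA

Assume both conduct. Then node N would need to be at both 2.5−0.7 = 1.8 V and 7.6−0.7 = 6.9 V, which is impossible.
Assume only D_B conducts: V_N = 7.6 − 0.7 = 6.9 V, so I_R = 6.9/3.3 = 2.09 mA.
Check D_A: its anode-to-cathode voltage is 2.5 − 6.9 = -4.4 V < 0.7 V, so it is off. The assumption is consistent.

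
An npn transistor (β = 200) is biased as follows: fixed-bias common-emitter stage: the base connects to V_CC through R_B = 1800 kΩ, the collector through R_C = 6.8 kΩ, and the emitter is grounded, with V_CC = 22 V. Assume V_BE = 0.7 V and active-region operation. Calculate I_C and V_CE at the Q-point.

Base loop: V_CC = I_B·R_B + V_BE, so I_B = (22 − 0.7)/1800 kΩ = 0.0118 mA.
In the active region I_C = β·I_B = 200 × 0.0118 = 2.37 mA.
Collector loop: V_CE = V_CC − I_C·R_C = 22 − 2.37×6.8 = 5.91 V.
Since V_CE = 5.91 V > V_CE(sat) ≈ 0.2 V, the transistor is in the active region as assumed.

I_C ≈ 2.4 mA, V_CE ≈ 5.9 V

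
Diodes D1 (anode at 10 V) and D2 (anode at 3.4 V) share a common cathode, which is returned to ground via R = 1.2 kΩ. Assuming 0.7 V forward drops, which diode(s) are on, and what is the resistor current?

Assume both conduct. Then node N would need to be at both 10−0.7 = 9.3 V and 3.4−0.7 = 2.7 V, which is impossible.
Assume only D1 conducts: V_N = 10 − 0.7 = 9.3 V, so I_R = 9.3/1.2 = 7.75 mA.
Check D2: its anode-to-cathode voltage is 3.4 − 9.3 = -5.9 V < 0.7 V, so it is off. The assumption is consistent.

Only D1 conducts; I_R ≈ 7.8 mA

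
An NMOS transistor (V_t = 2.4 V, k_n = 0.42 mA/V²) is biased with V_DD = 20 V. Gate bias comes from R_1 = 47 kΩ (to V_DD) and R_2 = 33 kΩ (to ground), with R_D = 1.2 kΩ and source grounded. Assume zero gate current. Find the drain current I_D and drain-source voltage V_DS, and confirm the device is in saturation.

V_G = V_DD·R_2/(R_1+R_2) = 20×33/80 = 8.25 V. With the source grounded, V_GS = V_G = 8.25 V.
Assume saturation: I_D = (k_n/2)(V_GS − V_t)² = (0.42/2)×(8.25 − 2.4)² = 0.21×5.85² = 7.19 mA.
V_DS = V_DD − I_D·R_D = 20 − 7.19×1.2 = 11.4 V.
Saturation requires V_DS ≥ V_GS − V_t = 5.85 V; 11.4 ≥ 5.85 ✓.

I_D ≈ 7.2 mA, V_DS ≈ 11 V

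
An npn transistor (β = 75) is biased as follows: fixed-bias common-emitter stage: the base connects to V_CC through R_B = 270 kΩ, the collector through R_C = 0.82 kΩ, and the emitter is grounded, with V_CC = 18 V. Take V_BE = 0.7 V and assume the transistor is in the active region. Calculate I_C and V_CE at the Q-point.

I_C ≈ 4.8 mA, V_CE ≈ 14 V

Base loop: V_CC = I_B·R_B + V_BE, so I_B = (18 − 0.7)/270 kΩ = 0.0641 mA.
In the active region I_C = β·I_B = 75 × 0.0641 = 4.81 mA.
Collector loop: V_CE = V_CC − I_C·R_C = 18 − 4.81×0.82 = 14.1 V.
Since V_CE = 14.1 V > V_CE(sat) ≈ 0.2 V, the transistor is in the active region as assumed.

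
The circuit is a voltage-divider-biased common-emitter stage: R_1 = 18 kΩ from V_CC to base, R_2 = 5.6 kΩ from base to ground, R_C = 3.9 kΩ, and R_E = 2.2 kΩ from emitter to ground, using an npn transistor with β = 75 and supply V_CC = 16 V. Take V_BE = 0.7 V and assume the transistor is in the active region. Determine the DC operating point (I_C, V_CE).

I_C ≈ 1.4 mA, V_CE ≈ 7.7 V

Thevenize the base divider: V_Th = V_CC·R_2/(R_1+R_2) = 16×5.6/23.6 = 3.8 V, R_Th = R_1‖R_2 = 4.27 kΩ.
Base-emitter loop: V_Th = I_B·R_Th + V_BE + (β+1)I_B·R_E, so I_B = (3.8 − 0.7) / (4.27 + 76×2.2) = 0.0181 mA.
I_C = β·I_B = 75×0.0181 = 1.35 mA, and I_E = (β+1)I_B = 1.37 mA.
V_CE = V_CC − I_C·R_C − I_E·R_E = 16 − 1.35×3.9 − 1.37×2.2 = 7.7 V.
V_CE = 7.7 V > 0.2 V confirms active-region operation.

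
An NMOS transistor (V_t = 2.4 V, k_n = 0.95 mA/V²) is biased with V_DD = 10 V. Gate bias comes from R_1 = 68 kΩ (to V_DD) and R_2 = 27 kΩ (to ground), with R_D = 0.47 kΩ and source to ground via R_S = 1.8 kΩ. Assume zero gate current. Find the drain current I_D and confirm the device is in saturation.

I_D ≈ 0.056 mA

V_G = V_DD·R_2/(R_1+R_2) = 10×27/95 = 2.84 V.
Assume saturation: I_D = (k_n/2)(V_GS − V_t)² with V_GS = V_G − I_D·R_S = 2.84 − 1.8·I_D.
Substituting gives 1.54·I_D² − 1.76·I_D + 0.0928 = 0, with roots I_D = 0.0556 or 1.09 mA.
The root I_D = 1.09 mA gives V_GS = 0.888 V ≤ V_t, so take I_D = 0.0556 mA.
Then V_GS = 2.74 V and V_DS = V_DD − I_D(R_D+R_S) = 10 − 0.0556×2.27 = 9.87 V.
Saturation requires V_DS ≥ V_GS − V_t = 0.342 V; 9.87 ≥ 0.342 ✓.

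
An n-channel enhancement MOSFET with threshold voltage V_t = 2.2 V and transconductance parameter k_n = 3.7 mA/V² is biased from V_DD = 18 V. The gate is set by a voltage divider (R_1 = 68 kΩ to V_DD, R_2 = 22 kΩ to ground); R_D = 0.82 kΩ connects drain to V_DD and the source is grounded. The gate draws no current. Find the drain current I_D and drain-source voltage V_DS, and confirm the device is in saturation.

I_D ≈ 9 mA, V_DS ≈ 11 V

V_G = V_DD·R_2/(R_1+R_2) = 18×22/90 = 4.4 V. With the source grounded, V_GS = V_G = 4.4 V.
Assume saturation: I_D = (k_n/2)(V_GS − V_t)² = (3.7/2)×(4.4 − 2.2)² = 1.85×2.2² = 8.95 mA.
V_DS = V_DD − I_D·R_D = 18 − 8.95×0.82 = 10.7 V.
Saturation requires V_DS ≥ V_GS − V_t = 2.2 V; 10.7 ≥ 2.2 ✓.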